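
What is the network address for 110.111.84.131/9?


IP:   01101110.01101111.01010100.10000011
Mask: 11111111.10000000.00000000.00000000
AND operation:
Net:  01101110.00000000.00000000.00000000
Network: 110.0.0.0/9


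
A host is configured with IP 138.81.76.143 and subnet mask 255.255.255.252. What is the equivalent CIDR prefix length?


Binary: 11111111.11111111.11111111.11111100
Count leading 1s
Prefix: /30


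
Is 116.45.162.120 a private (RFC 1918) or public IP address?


RFC 1918 private ranges:
  10.0.0.0/8 (10.0.0.0 - 10.255.255.255)
  172.16.0.0/12 (172.16.0.0 - 172.31.255.255)
  192.168.0.0/16 (192.168.0.0 - 192.168.255.255)
Public (not in any RFC 1918 range)


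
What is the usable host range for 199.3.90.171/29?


Network: 199.3.90.168
Broadcast: 199.3.90.175
First usable = network + 1
Last usable = broadcast - 1
Range: 199.3.90.169 to 199.3.90.174


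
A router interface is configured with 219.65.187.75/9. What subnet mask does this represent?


/9 means 9 network bits, 23 host bits
Binary: 11111111100000000000000000000000
Mask: 255.128.0.0


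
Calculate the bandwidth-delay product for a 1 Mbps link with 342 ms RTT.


BDP = bandwidth * RTT
= 1 Mbps * 342 ms
= 1 * 1e6 * 342 / 1000 bits
= 342000 bits
= 42750 bytes
= 41.748 KB
BDP = 342000 bits (42750 bytes)


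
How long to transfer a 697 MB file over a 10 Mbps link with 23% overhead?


Effective throughput = 10 * (1 - 23/100) = 7.7 Mbps
File size in Mb = 697 * 8 = 5576 Mb
Time = 5576 / 7.7
Time = 724.1558 seconds


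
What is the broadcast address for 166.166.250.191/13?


Network: 166.160.0.0/13
Host bits = 19
Set all host bits to 1:
Broadcast: 166.167.255.255


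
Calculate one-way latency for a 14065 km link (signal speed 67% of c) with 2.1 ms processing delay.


Speed = 0.67 * 3e5 km/s = 201000 km/s
Propagation delay = 14065 / 201000 = 0.07 s = 69.9751 ms
Processing delay = 2.1 ms
Total one-way latency = 72.0751 ms


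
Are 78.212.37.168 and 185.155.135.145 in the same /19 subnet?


Mask: 255.255.224.0
78.212.37.168 AND mask = 78.212.32.0
185.155.135.145 AND mask = 185.155.128.0
No, different subnets (78.212.32.0 vs 185.155.128.0)


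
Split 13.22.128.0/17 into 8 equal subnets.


New prefix = 17 + 3 = 20
Each subnet has 4096 addresses
  13.22.128.0/20
  13.22.144.0/20
  13.22.160.0/20
  13.22.176.0/20
  13.22.192.0/20
  13.22.208.0/20
  13.22.224.0/20
  13.22.240.0/20
Subnets: 13.22.128.0/20, 13.22.144.0/20, 13.22.160.0/20, 13.22.176.0/20, 13.22.192.0/20, 13.22.208.0/20, 13.22.224.0/20, 13.22.240.0/20


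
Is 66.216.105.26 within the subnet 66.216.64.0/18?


Subnet network: 66.216.64.0
Test IP AND mask: 66.216.64.0
Yes, 66.216.105.26 is in 66.216.64.0/18


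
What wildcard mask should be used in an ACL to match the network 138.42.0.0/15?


Subnet mask: 255.254.0.0
Wildcard = 255.255.255.255 - subnet mask
255 - 255 = 0
255 - 254 = 1
255 - 0 = 255
255 - 0 = 255
Wildcard: 0.1.255.255


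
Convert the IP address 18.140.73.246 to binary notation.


18 = 00010010
140 = 10001100
73 = 01001001
246 = 11110110
Binary: 00010010.10001100.01001001.11110110


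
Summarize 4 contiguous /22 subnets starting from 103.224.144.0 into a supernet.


Original prefix: /22
Number of subnets: 4 = 2^2
New prefix = 22 - 2 = 20
Supernet: 103.224.144.0/20


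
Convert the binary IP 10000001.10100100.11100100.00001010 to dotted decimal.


10000001 = 129
10100100 = 164
11100100 = 228
00001010 = 10
IP: 129.164.228.10


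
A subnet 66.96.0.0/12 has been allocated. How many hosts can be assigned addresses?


Host bits = 32 - 12 = 20
Total addresses = 2^20 = 1048576
Usable = total - 2 (network and broadcast)
Usable hosts: 1048574


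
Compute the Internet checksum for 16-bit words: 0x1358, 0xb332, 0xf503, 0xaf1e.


Sum all words (with carry folding):
+ 0x1358 = 0x1358
+ 0xb332 = 0xc68a
+ 0xf503 = 0xbb8e
+ 0xaf1e = 0x6aad
One's complement: ~0x6aad
Checksum = 0x9552


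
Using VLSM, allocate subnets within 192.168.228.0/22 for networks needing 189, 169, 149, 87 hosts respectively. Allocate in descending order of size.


189 hosts -> /24 (254 usable): 192.168.228.0/24
169 hosts -> /24 (254 usable): 192.168.229.0/24
149 hosts -> /24 (254 usable): 192.168.230.0/24
87 hosts -> /25 (126 usable): 192.168.231.0/25
Allocation: 192.168.228.0/24 (189 hosts, 254 usable); 192.168.229.0/24 (169 hosts, 254 usable); 192.168.230.0/24 (149 hosts, 254 usable); 192.168.231.0/25 (87 hosts, 126 usable)


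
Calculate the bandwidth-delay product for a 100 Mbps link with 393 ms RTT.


BDP = bandwidth * RTT
= 100 Mbps * 393 ms
= 100 * 1e6 * 393 / 1000 bits
= 39300000 bits
= 4912500 bytes
= 4797.3633 KB
BDP = 39300000 bits (4912500 bytes)


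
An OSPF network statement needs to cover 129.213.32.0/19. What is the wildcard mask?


Subnet mask: 255.255.224.0
Wildcard = 255.255.255.255 - subnet mask
255 - 255 = 0
255 - 255 = 0
255 - 224 = 31
255 - 0 = 255
Wildcard: 0.0.31.255


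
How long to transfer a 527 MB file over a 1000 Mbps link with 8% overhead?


Effective throughput = 1000 * (1 - 8/100) = 920 Mbps
File size in Mb = 527 * 8 = 4216 Mb
Time = 4216 / 920
Time = 4.5826 seconds


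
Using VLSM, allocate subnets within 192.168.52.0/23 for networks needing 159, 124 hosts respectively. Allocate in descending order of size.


159 hosts -> /24 (254 usable): 192.168.52.0/24
124 hosts -> /25 (126 usable): 192.168.53.0/25
Allocation: 192.168.52.0/24 (159 hosts, 254 usable); 192.168.53.0/25 (124 hosts, 126 usable)


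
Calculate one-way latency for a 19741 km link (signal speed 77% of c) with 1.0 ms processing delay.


Speed = 0.77 * 3e5 km/s = 231000 km/s
Propagation delay = 19741 / 231000 = 0.0855 s = 85.4589 ms
Processing delay = 1.0 ms
Total one-way latency = 86.4589 ms


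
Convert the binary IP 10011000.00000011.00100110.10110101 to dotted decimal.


10011000 = 152
00000011 = 3
00100110 = 38
10110101 = 181
IP: 152.3.38.181


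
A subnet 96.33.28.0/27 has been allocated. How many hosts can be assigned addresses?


Host bits = 32 - 27 = 5
Total addresses = 2^5 = 32
Usable = total - 2 (network and broadcast)
Usable hosts: 30


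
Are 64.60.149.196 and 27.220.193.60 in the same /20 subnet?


Mask: 255.255.240.0
64.60.149.196 AND mask = 64.60.144.0
27.220.193.60 AND mask = 27.220.192.0
No, different subnets (64.60.144.0 vs 27.220.192.0)


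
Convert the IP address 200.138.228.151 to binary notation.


200 = 11001000
138 = 10001010
228 = 11100100
151 = 10010111
Binary: 11001000.10001010.11100100.10010111


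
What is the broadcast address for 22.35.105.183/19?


Network: 22.35.96.0/19
Host bits = 13
Set all host bits to 1:
Broadcast: 22.35.127.255


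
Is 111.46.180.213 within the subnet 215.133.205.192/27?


Subnet network: 215.133.205.192
Test IP AND mask: 111.46.180.192
No, 111.46.180.213 is not in 215.133.205.192/27


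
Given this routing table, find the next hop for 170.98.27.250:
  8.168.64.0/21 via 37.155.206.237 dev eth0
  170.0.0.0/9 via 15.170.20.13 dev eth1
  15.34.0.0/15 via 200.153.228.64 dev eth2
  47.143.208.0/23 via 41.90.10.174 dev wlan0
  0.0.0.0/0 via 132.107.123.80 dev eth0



Longest prefix match for 170.98.27.250:
  /21 8.168.64.0: no
  /9 170.0.0.0: MATCH
  /15 15.34.0.0: no
  /23 47.143.208.0: no
  /0 0.0.0.0: MATCH
Selected: next-hop 15.170.20.13 via eth1 (matched /9)


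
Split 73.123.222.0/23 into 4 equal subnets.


New prefix = 23 + 2 = 25
Each subnet has 128 addresses
  73.123.222.0/25
  73.123.222.128/25
  73.123.223.0/25
  73.123.223.128/25
Subnets: 73.123.222.0/25, 73.123.222.128/25, 73.123.223.0/25, 73.123.223.128/25


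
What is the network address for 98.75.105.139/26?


IP:   01100010.01001011.01101001.10001011
Mask: 11111111.11111111.11111111.11000000
AND operation:
Net:  01100010.01001011.01101001.10000000
Network: 98.75.105.128/26


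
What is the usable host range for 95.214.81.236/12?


Network: 95.208.0.0
Broadcast: 95.223.255.255
First usable = network + 1
Last usable = broadcast - 1
Range: 95.208.0.1 to 95.223.255.254


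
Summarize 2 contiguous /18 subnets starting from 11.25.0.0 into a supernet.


Original prefix: /18
Number of subnets: 2 = 2^1
New prefix = 18 - 1 = 17
Supernet: 11.25.0.0/17


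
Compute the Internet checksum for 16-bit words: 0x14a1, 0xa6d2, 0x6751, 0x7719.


Sum all words (with carry folding):
+ 0x14a1 = 0x14a1
+ 0xa6d2 = 0xbb73
+ 0x6751 = 0x22c5
+ 0x7719 = 0x99de
One's complement: ~0x99de
Checksum = 0x6621


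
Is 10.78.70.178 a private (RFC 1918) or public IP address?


RFC 1918 private ranges:
  10.0.0.0/8 (10.0.0.0 - 10.255.255.255)
  172.16.0.0/12 (172.16.0.0 - 172.31.255.255)
  192.168.0.0/16 (192.168.0.0 - 192.168.255.255)
Private (in 10.0.0.0/8)


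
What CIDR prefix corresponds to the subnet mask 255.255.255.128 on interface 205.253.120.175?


Binary: 11111111.11111111.11111111.10000000
Count leading 1s
Prefix: /25


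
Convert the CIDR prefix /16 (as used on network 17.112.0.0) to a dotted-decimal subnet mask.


/16 means 16 network bits, 16 host bits
Binary: 11111111111111110000000000000000
Mask: 255.255.0.0


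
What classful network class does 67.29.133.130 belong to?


First octet: 67
Binary: 01000011
0xxxxxxx -> Class A (1-126)
Class A, default mask 255.0.0.0 (/8)


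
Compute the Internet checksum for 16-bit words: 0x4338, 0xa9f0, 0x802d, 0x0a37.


Sum all words (with carry folding):
+ 0x4338 = 0x4338
+ 0xa9f0 = 0xed28
+ 0x802d = 0x6d56
+ 0x0a37 = 0x778d
One's complement: ~0x778d
Checksum = 0x8872


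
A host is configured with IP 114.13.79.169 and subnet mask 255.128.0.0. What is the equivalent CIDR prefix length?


Binary: 11111111.10000000.00000000.00000000
Count leading 1s
Prefix: /9


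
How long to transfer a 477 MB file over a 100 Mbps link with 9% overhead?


Effective throughput = 100 * (1 - 9/100) = 91 Mbps
File size in Mb = 477 * 8 = 3816 Mb
Time = 3816 / 91
Time = 41.9341 seconds


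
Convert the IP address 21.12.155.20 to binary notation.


21 = 00010101
12 = 00001100
155 = 10011011
20 = 00010100
Binary: 00010101.00001100.10011011.00010100


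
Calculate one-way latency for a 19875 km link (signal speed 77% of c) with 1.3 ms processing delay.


Speed = 0.77 * 3e5 km/s = 231000 km/s
Propagation delay = 19875 / 231000 = 0.086 s = 86.039 ms
Processing delay = 1.3 ms
Total one-way latency = 87.339 ms


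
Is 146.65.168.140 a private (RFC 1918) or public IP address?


RFC 1918 private ranges:
  10.0.0.0/8 (10.0.0.0 - 10.255.255.255)
  172.16.0.0/12 (172.16.0.0 - 172.31.255.255)
  192.168.0.0/16 (192.168.0.0 - 192.168.255.255)
Public (not in any RFC 1918 range)


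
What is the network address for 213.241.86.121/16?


IP:   11010101.11110001.01010110.01111001
Mask: 11111111.11111111.00000000.00000000
AND operation:
Net:  11010101.11110001.00000000.00000000
Network: 213.241.0.0/16


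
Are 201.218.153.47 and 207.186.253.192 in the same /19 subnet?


Mask: 255.255.224.0
201.218.153.47 AND mask = 201.218.128.0
207.186.253.192 AND mask = 207.186.224.0
No, different subnets (201.218.128.0 vs 207.186.224.0)


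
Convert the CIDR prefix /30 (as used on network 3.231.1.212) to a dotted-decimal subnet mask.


/30 means 30 network bits, 2 host bits
Binary: 11111111111111111111111111111100
Mask: 255.255.255.252


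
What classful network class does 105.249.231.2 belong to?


First octet: 105
Binary: 01101001
0xxxxxxx -> Class A (1-126)
Class A, default mask 255.0.0.0 (/8)


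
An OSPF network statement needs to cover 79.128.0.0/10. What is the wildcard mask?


Subnet mask: 255.192.0.0
Wildcard = 255.255.255.255 - subnet mask
255 - 255 = 0
255 - 192 = 63
255 - 0 = 255
255 - 0 = 255
Wildcard: 0.63.255.255


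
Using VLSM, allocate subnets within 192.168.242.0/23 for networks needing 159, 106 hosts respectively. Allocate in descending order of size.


159 hosts -> /24 (254 usable): 192.168.242.0/24
106 hosts -> /25 (126 usable): 192.168.243.0/25
Allocation: 192.168.242.0/24 (159 hosts, 254 usable); 192.168.243.0/25 (106 hosts, 126 usable)


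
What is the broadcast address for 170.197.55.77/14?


Network: 170.196.0.0/14
Host bits = 18
Set all host bits to 1:
Broadcast: 170.199.255.255


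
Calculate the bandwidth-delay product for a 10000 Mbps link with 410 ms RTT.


BDP = bandwidth * RTT
= 10000 Mbps * 410 ms
= 10000 * 1e6 * 410 / 1000 bits
= 4100000000 bits
= 512500000 bytes
= 500488.2812 KB
BDP = 4100000000 bits (512500000 bytes)


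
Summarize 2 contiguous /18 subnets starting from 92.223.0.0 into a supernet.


Original prefix: /18
Number of subnets: 2 = 2^1
New prefix = 18 - 1 = 17
Supernet: 92.223.0.0/17


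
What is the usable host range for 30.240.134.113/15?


Network: 30.240.0.0
Broadcast: 30.241.255.255
First usable = network + 1
Last usable = broadcast - 1
Range: 30.240.0.1 to 30.241.255.254


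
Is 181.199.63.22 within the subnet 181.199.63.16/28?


Subnet network: 181.199.63.16
Test IP AND mask: 181.199.63.16
Yes, 181.199.63.22 is in 181.199.63.16/28


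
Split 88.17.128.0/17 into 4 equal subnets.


New prefix = 17 + 2 = 19
Each subnet has 8192 addresses
  88.17.128.0/19
  88.17.160.0/19
  88.17.192.0/19
  88.17.224.0/19
Subnets: 88.17.128.0/19, 88.17.160.0/19, 88.17.192.0/19, 88.17.224.0/19


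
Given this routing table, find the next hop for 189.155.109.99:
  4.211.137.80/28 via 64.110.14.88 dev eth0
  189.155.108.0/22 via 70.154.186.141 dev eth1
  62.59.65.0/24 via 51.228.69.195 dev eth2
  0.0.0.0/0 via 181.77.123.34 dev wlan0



Longest prefix match for 189.155.109.99:
  /28 4.211.137.80: no
  /22 189.155.108.0: MATCH
  /24 62.59.65.0: no
  /0 0.0.0.0: MATCH
Selected: next-hop 70.154.186.141 via eth1 (matched /22)


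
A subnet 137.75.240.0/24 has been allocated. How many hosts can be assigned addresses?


Host bits = 32 - 24 = 8
Total addresses = 2^8 = 256
Usable = total - 2 (network and broadcast)
Usable hosts: 254


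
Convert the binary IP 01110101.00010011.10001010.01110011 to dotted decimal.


01110101 = 117
00010011 = 19
10001010 = 138
01110011 = 115
IP: 117.19.138.115


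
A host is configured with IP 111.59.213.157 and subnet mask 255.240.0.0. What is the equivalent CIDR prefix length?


Binary: 11111111.11110000.00000000.00000000
Count leading 1s
Prefix: /12


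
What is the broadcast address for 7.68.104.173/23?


Network: 7.68.104.0/23
Host bits = 9
Set all host bits to 1:
Broadcast: 7.68.105.255


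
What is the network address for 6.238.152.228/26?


IP:   00000110.11101110.10011000.11100100
Mask: 11111111.11111111.11111111.11000000
AND operation:
Net:  00000110.11101110.10011000.11000000
Network: 6.238.152.192/26


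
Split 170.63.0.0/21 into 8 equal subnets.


New prefix = 21 + 3 = 24
Each subnet has 256 addresses
  170.63.0.0/24
  170.63.1.0/24
  170.63.2.0/24
  170.63.3.0/24
  170.63.4.0/24
  170.63.5.0/24
  170.63.6.0/24
  170.63.7.0/24
Subnets: 170.63.0.0/24, 170.63.1.0/24, 170.63.2.0/24, 170.63.3.0/24, 170.63.4.0/24, 170.63.5.0/24, 170.63.6.0/24, 170.63.7.0/24


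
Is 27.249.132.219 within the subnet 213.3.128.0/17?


Subnet network: 213.3.128.0
Test IP AND mask: 27.249.128.0
No, 27.249.132.219 is not in 213.3.128.0/17


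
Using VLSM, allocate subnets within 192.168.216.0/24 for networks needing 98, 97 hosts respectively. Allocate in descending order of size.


98 hosts -> /25 (126 usable): 192.168.216.0/25
97 hosts -> /25 (126 usable): 192.168.216.128/25
Allocation: 192.168.216.0/25 (98 hosts, 126 usable); 192.168.216.128/25 (97 hosts, 126 usable)


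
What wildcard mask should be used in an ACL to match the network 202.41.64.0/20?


Subnet mask: 255.255.240.0
Wildcard = 255.255.255.255 - subnet mask
255 - 255 = 0
255 - 255 = 0
255 - 240 = 15
255 - 0 = 255
Wildcard: 0.0.15.255


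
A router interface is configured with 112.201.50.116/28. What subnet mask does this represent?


/28 means 28 network bits, 4 host bits
Binary: 11111111111111111111111111110000
Mask: 255.255.255.240


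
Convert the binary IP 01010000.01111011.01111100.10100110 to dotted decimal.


01010000 = 80
01111011 = 123
01111100 = 124
10100110 = 166
IP: 80.123.124.166


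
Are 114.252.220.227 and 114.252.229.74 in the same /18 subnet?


Mask: 255.255.192.0
114.252.220.227 AND mask = 114.252.192.0
114.252.229.74 AND mask = 114.252.192.0
Yes, same subnet (114.252.192.0)


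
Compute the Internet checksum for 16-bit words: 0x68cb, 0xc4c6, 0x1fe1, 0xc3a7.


Sum all words (with carry folding):
+ 0x68cb = 0x68cb
+ 0xc4c6 = 0x2d92
+ 0x1fe1 = 0x4d73
+ 0xc3a7 = 0x111b
One's complement: ~0x111b
Checksum = 0xeee4


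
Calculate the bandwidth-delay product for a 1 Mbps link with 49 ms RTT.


BDP = bandwidth * RTT
= 1 Mbps * 49 ms
= 1 * 1e6 * 49 / 1000 bits
= 49000 bits
= 6125 bytes
= 5.9814 KB
BDP = 49000 bits (6125 bytes)


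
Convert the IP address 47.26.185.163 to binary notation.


47 = 00101111
26 = 00011010
185 = 10111001
163 = 10100011
Binary: 00101111.00011010.10111001.10100011


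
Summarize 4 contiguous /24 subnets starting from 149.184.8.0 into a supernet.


Original prefix: /24
Number of subnets: 4 = 2^2
New prefix = 24 - 2 = 22
Supernet: 149.184.8.0/22


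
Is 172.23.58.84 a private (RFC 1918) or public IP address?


RFC 1918 private ranges:
  10.0.0.0/8 (10.0.0.0 - 10.255.255.255)
  172.16.0.0/12 (172.16.0.0 - 172.31.255.255)
  192.168.0.0/16 (192.168.0.0 - 192.168.255.255)
Private (in 172.16.0.0/12)


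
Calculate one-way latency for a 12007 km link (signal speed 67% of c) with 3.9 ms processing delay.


Speed = 0.67 * 3e5 km/s = 201000 km/s
Propagation delay = 12007 / 201000 = 0.0597 s = 59.7363 ms
Processing delay = 3.9 ms
Total one-way latency = 63.6363 ms


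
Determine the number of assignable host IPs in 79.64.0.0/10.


Host bits = 32 - 10 = 22
Total addresses = 2^22 = 4194304
Usable = total - 2 (network and broadcast)
Usable hosts: 4194302


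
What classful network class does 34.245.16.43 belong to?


First octet: 34
Binary: 00100010
0xxxxxxx -> Class A (1-126)
Class A, default mask 255.0.0.0 (/8)


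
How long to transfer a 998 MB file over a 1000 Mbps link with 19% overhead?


Effective throughput = 1000 * (1 - 19/100) = 810 Mbps
File size in Mb = 998 * 8 = 7984 Mb
Time = 7984 / 810
Time = 9.8568 seconds


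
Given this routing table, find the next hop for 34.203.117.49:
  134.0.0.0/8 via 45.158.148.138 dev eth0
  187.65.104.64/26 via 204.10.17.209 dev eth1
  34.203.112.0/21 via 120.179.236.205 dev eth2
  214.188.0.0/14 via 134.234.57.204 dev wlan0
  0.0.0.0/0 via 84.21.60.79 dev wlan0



Longest prefix match for 34.203.117.49:
  /8 134.0.0.0: no
  /26 187.65.104.64: no
  /21 34.203.112.0: MATCH
  /14 214.188.0.0: no
  /0 0.0.0.0: MATCH
Selected: next-hop 120.179.236.205 via eth2 (matched /21)


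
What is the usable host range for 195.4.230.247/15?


Network: 195.4.0.0
Broadcast: 195.5.255.255
First usable = network + 1
Last usable = broadcast - 1
Range: 195.4.0.1 to 195.5.255.254


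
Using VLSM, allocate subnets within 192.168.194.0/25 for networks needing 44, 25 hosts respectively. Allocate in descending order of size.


44 hosts -> /26 (62 usable): 192.168.194.0/26
25 hosts -> /27 (30 usable): 192.168.194.64/27
Allocation: 192.168.194.0/26 (44 hosts, 62 usable); 192.168.194.64/27 (25 hosts, 30 usable)


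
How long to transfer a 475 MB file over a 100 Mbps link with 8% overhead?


Effective throughput = 100 * (1 - 8/100) = 92 Mbps
File size in Mb = 475 * 8 = 3800 Mb
Time = 3800 / 92
Time = 41.3043 seconds


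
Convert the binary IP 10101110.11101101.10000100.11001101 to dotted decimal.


10101110 = 174
11101101 = 237
10000100 = 132
11001101 = 205
IP: 174.237.132.205


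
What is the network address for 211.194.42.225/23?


IP:   11010011.11000010.00101010.11100001
Mask: 11111111.11111111.11111110.00000000
AND operation:
Net:  11010011.11000010.00101010.00000000
Network: 211.194.42.0/23


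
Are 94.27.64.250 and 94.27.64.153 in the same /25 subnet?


Mask: 255.255.255.128
94.27.64.250 AND mask = 94.27.64.128
94.27.64.153 AND mask = 94.27.64.128
Yes, same subnet (94.27.64.128)


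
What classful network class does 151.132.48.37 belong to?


First octet: 151
Binary: 10010111
10xxxxxx -> Class B (128-191)
Class B, default mask 255.255.0.0 (/16)


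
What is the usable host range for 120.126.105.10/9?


Network: 120.0.0.0
Broadcast: 120.127.255.255
First usable = network + 1
Last usable = broadcast - 1
Range: 120.0.0.1 to 120.127.255.254


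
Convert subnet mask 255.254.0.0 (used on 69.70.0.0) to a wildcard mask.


Subnet mask: 255.254.0.0
Wildcard = 255.255.255.255 - subnet mask
255 - 255 = 0
255 - 254 = 1
255 - 0 = 255
255 - 0 = 255
Wildcard: 0.1.255.255


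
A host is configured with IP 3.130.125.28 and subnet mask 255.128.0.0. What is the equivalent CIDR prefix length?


Binary: 11111111.10000000.00000000.00000000
Count leading 1s
Prefix: /9


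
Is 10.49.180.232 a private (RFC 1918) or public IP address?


RFC 1918 private ranges:
  10.0.0.0/8 (10.0.0.0 - 10.255.255.255)
  172.16.0.0/12 (172.16.0.0 - 172.31.255.255)
  192.168.0.0/16 (192.168.0.0 - 192.168.255.255)
Private (in 10.0.0.0/8)


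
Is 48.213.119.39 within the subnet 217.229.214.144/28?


Subnet network: 217.229.214.144
Test IP AND mask: 48.213.119.32
No, 48.213.119.39 is not in 217.229.214.144/28


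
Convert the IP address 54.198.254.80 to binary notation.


54 = 00110110
198 = 11000110
254 = 11111110
80 = 01010000
Binary: 00110110.11000110.11111110.01010000


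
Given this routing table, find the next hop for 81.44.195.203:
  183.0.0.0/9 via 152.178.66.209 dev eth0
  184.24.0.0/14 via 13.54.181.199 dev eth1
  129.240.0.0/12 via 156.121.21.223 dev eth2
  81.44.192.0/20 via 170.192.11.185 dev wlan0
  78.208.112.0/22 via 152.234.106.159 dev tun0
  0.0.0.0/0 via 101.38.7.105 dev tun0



Longest prefix match for 81.44.195.203:
  /9 183.0.0.0: no
  /14 184.24.0.0: no
  /12 129.240.0.0: no
  /20 81.44.192.0: MATCH
  /22 78.208.112.0: no
  /0 0.0.0.0: MATCH
Selected: next-hop 170.192.11.185 via wlan0 (matched /20)


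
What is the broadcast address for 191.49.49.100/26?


Network: 191.49.49.64/26
Host bits = 6
Set all host bits to 1:
Broadcast: 191.49.49.127


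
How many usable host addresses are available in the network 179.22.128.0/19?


Host bits = 32 - 19 = 13
Total addresses = 2^13 = 8192
Usable = total - 2 (network and broadcast)
Usable hosts: 8190


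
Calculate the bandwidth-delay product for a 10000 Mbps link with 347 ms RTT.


BDP = bandwidth * RTT
= 10000 Mbps * 347 ms
= 10000 * 1e6 * 347 / 1000 bits
= 3470000000 bits
= 433750000 bytes
= 423583.9844 KB
BDP = 3470000000 bits (433750000 bytes)


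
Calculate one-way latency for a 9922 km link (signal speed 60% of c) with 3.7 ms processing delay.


Speed = 0.6 * 3e5 km/s = 180000 km/s
Propagation delay = 9922 / 180000 = 0.0551 s = 55.1222 ms
Processing delay = 3.7 ms
Total one-way latency = 58.8222 ms


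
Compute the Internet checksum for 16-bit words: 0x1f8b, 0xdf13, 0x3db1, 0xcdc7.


Sum all words (with carry folding):
+ 0x1f8b = 0x1f8b
+ 0xdf13 = 0xfe9e
+ 0x3db1 = 0x3c50
+ 0xcdc7 = 0x0a18
One's complement: ~0x0a18
Checksum = 0xf5e7


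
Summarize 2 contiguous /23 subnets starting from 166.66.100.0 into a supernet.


Original prefix: /23
Number of subnets: 2 = 2^1
New prefix = 23 - 1 = 22
Supernet: 166.66.100.0/22


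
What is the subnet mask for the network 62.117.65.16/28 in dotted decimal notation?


/28 means 28 network bits, 4 host bits
Binary: 11111111111111111111111111110000
Mask: 255.255.255.240


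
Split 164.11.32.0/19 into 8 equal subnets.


New prefix = 19 + 3 = 22
Each subnet has 1024 addresses
  164.11.32.0/22
  164.11.36.0/22
  164.11.40.0/22
  164.11.44.0/22
  164.11.48.0/22
  164.11.52.0/22
  164.11.56.0/22
  164.11.60.0/22
Subnets: 164.11.32.0/22, 164.11.36.0/22, 164.11.40.0/22, 164.11.44.0/22, 164.11.48.0/22, 164.11.52.0/22, 164.11.56.0/22, 164.11.60.0/22


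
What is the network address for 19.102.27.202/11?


IP:   00010011.01100110.00011011.11001010
Mask: 11111111.11100000.00000000.00000000
AND operation:
Net:  00010011.01100000.00000000.00000000
Network: 19.96.0.0/11


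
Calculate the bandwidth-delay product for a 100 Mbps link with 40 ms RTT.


BDP = bandwidth * RTT
= 100 Mbps * 40 ms
= 100 * 1e6 * 40 / 1000 bits
= 4000000 bits
= 500000 bytes
= 488.2812 KB
BDP = 4000000 bits (500000 bytes)


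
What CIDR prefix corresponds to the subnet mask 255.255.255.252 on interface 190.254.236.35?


Binary: 11111111.11111111.11111111.11111100
Count leading 1s
Prefix: /30


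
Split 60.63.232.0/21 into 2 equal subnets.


New prefix = 21 + 1 = 22
Each subnet has 1024 addresses
  60.63.232.0/22
  60.63.236.0/22
Subnets: 60.63.232.0/22, 60.63.236.0/22


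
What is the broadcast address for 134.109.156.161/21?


Network: 134.109.152.0/21
Host bits = 11
Set all host bits to 1:
Broadcast: 134.109.159.255


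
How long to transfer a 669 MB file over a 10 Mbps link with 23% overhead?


Effective throughput = 10 * (1 - 23/100) = 7.7 Mbps
File size in Mb = 669 * 8 = 5352 Mb
Time = 5352 / 7.7
Time = 695.0649 seconds


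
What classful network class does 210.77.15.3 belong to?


First octet: 210
Binary: 11010010
110xxxxx -> Class C (192-223)
Class C, default mask 255.255.255.0 (/24)


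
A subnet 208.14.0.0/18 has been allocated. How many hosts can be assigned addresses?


Host bits = 32 - 18 = 14
Total addresses = 2^14 = 16384
Usable = total - 2 (network and broadcast)
Usable hosts: 16382


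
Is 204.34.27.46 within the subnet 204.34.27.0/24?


Subnet network: 204.34.27.0
Test IP AND mask: 204.34.27.0
Yes, 204.34.27.46 is in 204.34.27.0/24


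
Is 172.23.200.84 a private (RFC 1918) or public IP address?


RFC 1918 private ranges:
  10.0.0.0/8 (10.0.0.0 - 10.255.255.255)
  172.16.0.0/12 (172.16.0.0 - 172.31.255.255)
  192.168.0.0/16 (192.168.0.0 - 192.168.255.255)
Private (in 172.16.0.0/12)


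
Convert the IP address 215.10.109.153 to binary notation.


215 = 11010111
10 = 00001010
109 = 01101101
153 = 10011001
Binary: 11010111.00001010.01101101.10011001


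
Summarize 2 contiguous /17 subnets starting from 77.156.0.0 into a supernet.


Original prefix: /17
Number of subnets: 2 = 2^1
New prefix = 17 - 1 = 16
Supernet: 77.156.0.0/16


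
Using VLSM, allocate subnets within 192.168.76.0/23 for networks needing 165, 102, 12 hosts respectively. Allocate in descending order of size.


165 hosts -> /24 (254 usable): 192.168.76.0/24
102 hosts -> /25 (126 usable): 192.168.77.0/25
12 hosts -> /28 (14 usable): 192.168.77.128/28
Allocation: 192.168.76.0/24 (165 hosts, 254 usable); 192.168.77.0/25 (102 hosts, 126 usable); 192.168.77.128/28 (12 hosts, 14 usable)


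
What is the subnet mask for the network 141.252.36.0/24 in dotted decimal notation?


/24 means 24 network bits, 8 host bits
Binary: 11111111111111111111111100000000
Mask: 255.255.255.0


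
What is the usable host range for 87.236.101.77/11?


Network: 87.224.0.0
Broadcast: 87.255.255.255
First usable = network + 1
Last usable = broadcast - 1
Range: 87.224.0.1 to 87.255.255.254


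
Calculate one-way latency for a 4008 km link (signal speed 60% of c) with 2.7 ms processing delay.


Speed = 0.6 * 3e5 km/s = 180000 km/s
Propagation delay = 4008 / 180000 = 0.0223 s = 22.2667 ms
Processing delay = 2.7 ms
Total one-way latency = 24.9667 ms


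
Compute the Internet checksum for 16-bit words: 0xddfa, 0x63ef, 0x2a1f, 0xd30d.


Sum all words (with carry folding):
+ 0xddfa = 0xddfa
+ 0x63ef = 0x41ea
+ 0x2a1f = 0x6c09
+ 0xd30d = 0x3f17
One's complement: ~0x3f17
Checksum = 0xc0e8


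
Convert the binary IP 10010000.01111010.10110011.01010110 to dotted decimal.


10010000 = 144
01111010 = 122
10110011 = 179
01010110 = 86
IP: 144.122.179.86


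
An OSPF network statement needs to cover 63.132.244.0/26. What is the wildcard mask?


Subnet mask: 255.255.255.192
Wildcard = 255.255.255.255 - subnet mask
255 - 255 = 0
255 - 255 = 0
255 - 255 = 0
255 - 192 = 63
Wildcard: 0.0.0.63


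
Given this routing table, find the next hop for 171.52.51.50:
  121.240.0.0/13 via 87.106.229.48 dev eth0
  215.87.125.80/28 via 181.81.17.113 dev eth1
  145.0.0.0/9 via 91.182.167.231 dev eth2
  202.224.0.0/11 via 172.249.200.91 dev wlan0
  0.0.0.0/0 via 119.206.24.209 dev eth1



Longest prefix match for 171.52.51.50:
  /13 121.240.0.0: no
  /28 215.87.125.80: no
  /9 145.0.0.0: no
  /11 202.224.0.0: no
  /0 0.0.0.0: MATCH
Selected: next-hop 119.206.24.209 via eth1 (matched /0)


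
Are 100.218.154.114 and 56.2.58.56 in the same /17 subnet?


Mask: 255.255.128.0
100.218.154.114 AND mask = 100.218.128.0
56.2.58.56 AND mask = 56.2.0.0
No, different subnets (100.218.128.0 vs 56.2.0.0)


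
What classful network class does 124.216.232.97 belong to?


First octet: 124
Binary: 01111100
0xxxxxxx -> Class A (1-126)
Class A, default mask 255.0.0.0 (/8)


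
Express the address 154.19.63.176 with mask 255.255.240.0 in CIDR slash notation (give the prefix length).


Binary: 11111111.11111111.11110000.00000000
Count leading 1s
Prefix: /20


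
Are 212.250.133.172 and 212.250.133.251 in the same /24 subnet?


Mask: 255.255.255.0
212.250.133.172 AND mask = 212.250.133.0
212.250.133.251 AND mask = 212.250.133.0
Yes, same subnet (212.250.133.0)


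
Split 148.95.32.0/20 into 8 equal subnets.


New prefix = 20 + 3 = 23
Each subnet has 512 addresses
  148.95.32.0/23
  148.95.34.0/23
  148.95.36.0/23
  148.95.38.0/23
  148.95.40.0/23
  148.95.42.0/23
  148.95.44.0/23
  148.95.46.0/23
Subnets: 148.95.32.0/23, 148.95.34.0/23, 148.95.36.0/23, 148.95.38.0/23, 148.95.40.0/23, 148.95.42.0/23, 148.95.44.0/23, 148.95.46.0/23


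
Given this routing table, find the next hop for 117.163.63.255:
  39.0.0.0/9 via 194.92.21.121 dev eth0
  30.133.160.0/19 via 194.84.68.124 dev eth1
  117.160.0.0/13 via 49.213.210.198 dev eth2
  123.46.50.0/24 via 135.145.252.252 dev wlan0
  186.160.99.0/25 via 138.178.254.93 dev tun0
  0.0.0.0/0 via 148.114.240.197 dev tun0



Longest prefix match for 117.163.63.255:
  /9 39.0.0.0: no
  /19 30.133.160.0: no
  /13 117.160.0.0: MATCH
  /24 123.46.50.0: no
  /25 186.160.99.0: no
  /0 0.0.0.0: MATCH
Selected: next-hop 49.213.210.198 via eth2 (matched /13)


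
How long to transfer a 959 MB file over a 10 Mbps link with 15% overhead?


Effective throughput = 10 * (1 - 15/100) = 8.5 Mbps
File size in Mb = 959 * 8 = 7672 Mb
Time = 7672 / 8.5
Time = 902.5882 seconds


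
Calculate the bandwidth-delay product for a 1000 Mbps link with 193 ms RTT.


BDP = bandwidth * RTT
= 1000 Mbps * 193 ms
= 1000 * 1e6 * 193 / 1000 bits
= 193000000 bits
= 24125000 bytes
= 23559.5703 KB
BDP = 193000000 bits (24125000 bytes)


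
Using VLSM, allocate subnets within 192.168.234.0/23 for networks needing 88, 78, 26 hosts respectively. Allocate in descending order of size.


88 hosts -> /25 (126 usable): 192.168.234.0/25
78 hosts -> /25 (126 usable): 192.168.234.128/25
26 hosts -> /27 (30 usable): 192.168.235.0/27
Allocation: 192.168.234.0/25 (88 hosts, 126 usable); 192.168.234.128/25 (78 hosts, 126 usable); 192.168.235.0/27 (26 hosts, 30 usable)


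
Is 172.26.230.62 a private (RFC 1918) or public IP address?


RFC 1918 private ranges:
  10.0.0.0/8 (10.0.0.0 - 10.255.255.255)
  172.16.0.0/12 (172.16.0.0 - 172.31.255.255)
  192.168.0.0/16 (192.168.0.0 - 192.168.255.255)
Private (in 172.16.0.0/12)


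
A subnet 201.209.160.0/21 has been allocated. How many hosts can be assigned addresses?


Host bits = 32 - 21 = 11
Total addresses = 2^11 = 2048
Usable = total - 2 (network and broadcast)
Usable hosts: 2046


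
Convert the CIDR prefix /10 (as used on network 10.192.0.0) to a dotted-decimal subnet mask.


/10 means 10 network bits, 22 host bits
Binary: 11111111110000000000000000000000
Mask: 255.192.0.0


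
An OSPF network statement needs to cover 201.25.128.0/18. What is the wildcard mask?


Subnet mask: 255.255.192.0
Wildcard = 255.255.255.255 - subnet mask
255 - 255 = 0
255 - 255 = 0
255 - 192 = 63
255 - 0 = 255
Wildcard: 0.0.63.255


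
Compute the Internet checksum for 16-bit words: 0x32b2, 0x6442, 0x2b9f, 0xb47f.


Sum all words (with carry folding):
+ 0x32b2 = 0x32b2
+ 0x6442 = 0x96f4
+ 0x2b9f = 0xc293
+ 0xb47f = 0x7713
One's complement: ~0x7713
Checksum = 0x88ec


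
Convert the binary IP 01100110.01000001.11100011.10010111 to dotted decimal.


01100110 = 102
01000001 = 65
11100011 = 227
10010111 = 151
IP: 102.65.227.151


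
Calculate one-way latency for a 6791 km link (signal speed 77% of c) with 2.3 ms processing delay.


Speed = 0.77 * 3e5 km/s = 231000 km/s
Propagation delay = 6791 / 231000 = 0.0294 s = 29.3983 ms
Processing delay = 2.3 ms
Total one-way latency = 31.6983 ms


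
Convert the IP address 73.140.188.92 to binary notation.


73 = 01001001
140 = 10001100
188 = 10111100
92 = 01011100
Binary: 01001001.10001100.10111100.01011100


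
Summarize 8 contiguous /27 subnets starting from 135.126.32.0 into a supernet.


Original prefix: /27
Number of subnets: 8 = 2^3
New prefix = 27 - 3 = 24
Supernet: 135.126.32.0/24


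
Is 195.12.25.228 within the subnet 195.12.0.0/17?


Subnet network: 195.12.0.0
Test IP AND mask: 195.12.0.0
Yes, 195.12.25.228 is in 195.12.0.0/17


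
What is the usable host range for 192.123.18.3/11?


Network: 192.96.0.0
Broadcast: 192.127.255.255
First usable = network + 1
Last usable = broadcast - 1
Range: 192.96.0.1 to 192.127.255.254


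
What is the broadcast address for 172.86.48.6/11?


Network: 172.64.0.0/11
Host bits = 21
Set all host bits to 1:
Broadcast: 172.95.255.255


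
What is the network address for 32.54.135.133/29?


IP:   00100000.00110110.10000111.10000101
Mask: 11111111.11111111.11111111.11111000
AND operation:
Net:  00100000.00110110.10000111.10000000
Network: 32.54.135.128/29


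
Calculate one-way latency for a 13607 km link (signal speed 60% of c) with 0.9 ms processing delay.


Speed = 0.6 * 3e5 km/s = 180000 km/s
Propagation delay = 13607 / 180000 = 0.0756 s = 75.5944 ms
Processing delay = 0.9 ms
Total one-way latency = 76.4944 ms


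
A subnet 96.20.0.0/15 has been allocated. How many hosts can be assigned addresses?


Host bits = 32 - 15 = 17
Total addresses = 2^17 = 131072
Usable = total - 2 (network and broadcast)
Usable hosts: 131070


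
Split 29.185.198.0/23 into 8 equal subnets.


New prefix = 23 + 3 = 26
Each subnet has 64 addresses
  29.185.198.0/26
  29.185.198.64/26
  29.185.198.128/26
  29.185.198.192/26
  29.185.199.0/26
  29.185.199.64/26
  29.185.199.128/26
  29.185.199.192/26
Subnets: 29.185.198.0/26, 29.185.198.64/26, 29.185.198.128/26, 29.185.198.192/26, 29.185.199.0/26, 29.185.199.64/26, 29.185.199.128/26, 29.185.199.192/26


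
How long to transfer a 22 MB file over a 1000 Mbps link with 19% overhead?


Effective throughput = 1000 * (1 - 19/100) = 810 Mbps
File size in Mb = 22 * 8 = 176 Mb
Time = 176 / 810
Time = 0.2173 seconds


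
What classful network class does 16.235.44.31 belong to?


First octet: 16
Binary: 00010000
0xxxxxxx -> Class A (1-126)
Class A, default mask 255.0.0.0 (/8)


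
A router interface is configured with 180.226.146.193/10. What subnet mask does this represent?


/10 means 10 network bits, 22 host bits
Binary: 11111111110000000000000000000000
Mask: 255.192.0.0


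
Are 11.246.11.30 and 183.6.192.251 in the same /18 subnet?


Mask: 255.255.192.0
11.246.11.30 AND mask = 11.246.0.0
183.6.192.251 AND mask = 183.6.192.0
No, different subnets (11.246.0.0 vs 183.6.192.0)


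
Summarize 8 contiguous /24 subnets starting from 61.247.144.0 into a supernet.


Original prefix: /24
Number of subnets: 8 = 2^3
New prefix = 24 - 3 = 21
Supernet: 61.247.144.0/21


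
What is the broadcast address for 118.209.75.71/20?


Network: 118.209.64.0/20
Host bits = 12
Set all host bits to 1:
Broadcast: 118.209.79.255


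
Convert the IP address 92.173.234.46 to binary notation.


92 = 01011100
173 = 10101101
234 = 11101010
46 = 00101110
Binary: 01011100.10101101.11101010.00101110


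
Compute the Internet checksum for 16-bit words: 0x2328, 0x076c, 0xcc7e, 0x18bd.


Sum all words (with carry folding):
+ 0x2328 = 0x2328
+ 0x076c = 0x2a94
+ 0xcc7e = 0xf712
+ 0x18bd = 0x0fd0
One's complement: ~0x0fd0
Checksum = 0xf02f


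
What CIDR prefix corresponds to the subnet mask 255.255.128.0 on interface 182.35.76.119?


Binary: 11111111.11111111.10000000.00000000
Count leading 1s
Prefix: /17


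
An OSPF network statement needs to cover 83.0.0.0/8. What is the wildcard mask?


Subnet mask: 255.0.0.0
Wildcard = 255.255.255.255 - subnet mask
255 - 255 = 0
255 - 0 = 255
255 - 0 = 255
255 - 0 = 255
Wildcard: 0.255.255.255


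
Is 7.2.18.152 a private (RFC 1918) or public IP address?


RFC 1918 private ranges:
  10.0.0.0/8 (10.0.0.0 - 10.255.255.255)
  172.16.0.0/12 (172.16.0.0 - 172.31.255.255)
  192.168.0.0/16 (192.168.0.0 - 192.168.255.255)
Public (not in any RFC 1918 range)


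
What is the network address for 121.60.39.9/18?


IP:   01111001.00111100.00100111.00001001
Mask: 11111111.11111111.11000000.00000000
AND operation:
Net:  01111001.00111100.00000000.00000000
Network: 121.60.0.0/18


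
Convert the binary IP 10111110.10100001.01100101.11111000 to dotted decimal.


10111110 = 190
10100001 = 161
01100101 = 101
11111000 = 248
IP: 190.161.101.248


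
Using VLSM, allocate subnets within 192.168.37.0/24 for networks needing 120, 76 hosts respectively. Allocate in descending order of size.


120 hosts -> /25 (126 usable): 192.168.37.0/25
76 hosts -> /25 (126 usable): 192.168.37.128/25
Allocation: 192.168.37.0/25 (120 hosts, 126 usable); 192.168.37.128/25 (76 hosts, 126 usable)


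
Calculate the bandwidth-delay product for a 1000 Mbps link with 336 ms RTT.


BDP = bandwidth * RTT
= 1000 Mbps * 336 ms
= 1000 * 1e6 * 336 / 1000 bits
= 336000000 bits
= 42000000 bytes
= 41015.625 KB
BDP = 336000000 bits (42000000 bytes)


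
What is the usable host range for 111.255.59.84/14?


Network: 111.252.0.0
Broadcast: 111.255.255.255
First usable = network + 1
Last usable = broadcast - 1
Range: 111.252.0.1 to 111.255.255.254


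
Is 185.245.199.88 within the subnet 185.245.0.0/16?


Subnet network: 185.245.0.0
Test IP AND mask: 185.245.0.0
Yes, 185.245.199.88 is in 185.245.0.0/16


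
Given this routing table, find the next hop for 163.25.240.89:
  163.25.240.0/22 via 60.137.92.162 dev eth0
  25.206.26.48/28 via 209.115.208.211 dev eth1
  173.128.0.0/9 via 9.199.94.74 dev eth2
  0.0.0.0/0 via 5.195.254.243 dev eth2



Longest prefix match for 163.25.240.89:
  /22 163.25.240.0: MATCH
  /28 25.206.26.48: no
  /9 173.128.0.0: no
  /0 0.0.0.0: MATCH
Selected: next-hop 60.137.92.162 via eth0 (matched /22)


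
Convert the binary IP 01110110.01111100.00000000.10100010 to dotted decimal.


01110110 = 118
01111100 = 124
00000000 = 0
10100010 = 162
IP: 118.124.0.162


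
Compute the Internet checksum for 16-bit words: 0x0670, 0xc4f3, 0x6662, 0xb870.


Sum all words (with carry folding):
+ 0x0670 = 0x0670
+ 0xc4f3 = 0xcb63
+ 0x6662 = 0x31c6
+ 0xb870 = 0xea36
One's complement: ~0xea36
Checksum = 0x15c9


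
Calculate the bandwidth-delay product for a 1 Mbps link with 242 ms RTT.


BDP = bandwidth * RTT
= 1 Mbps * 242 ms
= 1 * 1e6 * 242 / 1000 bits
= 242000 bits
= 30250 bytes
= 29.541 KB
BDP = 242000 bits (30250 bytes)


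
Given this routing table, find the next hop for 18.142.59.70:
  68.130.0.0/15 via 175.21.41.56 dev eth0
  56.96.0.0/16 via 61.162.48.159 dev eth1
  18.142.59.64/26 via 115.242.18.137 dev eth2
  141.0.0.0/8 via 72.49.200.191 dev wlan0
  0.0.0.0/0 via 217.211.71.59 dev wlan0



Longest prefix match for 18.142.59.70:
  /15 68.130.0.0: no
  /16 56.96.0.0: no
  /26 18.142.59.64: MATCH
  /8 141.0.0.0: no
  /0 0.0.0.0: MATCH
Selected: next-hop 115.242.18.137 via eth2 (matched /26)
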